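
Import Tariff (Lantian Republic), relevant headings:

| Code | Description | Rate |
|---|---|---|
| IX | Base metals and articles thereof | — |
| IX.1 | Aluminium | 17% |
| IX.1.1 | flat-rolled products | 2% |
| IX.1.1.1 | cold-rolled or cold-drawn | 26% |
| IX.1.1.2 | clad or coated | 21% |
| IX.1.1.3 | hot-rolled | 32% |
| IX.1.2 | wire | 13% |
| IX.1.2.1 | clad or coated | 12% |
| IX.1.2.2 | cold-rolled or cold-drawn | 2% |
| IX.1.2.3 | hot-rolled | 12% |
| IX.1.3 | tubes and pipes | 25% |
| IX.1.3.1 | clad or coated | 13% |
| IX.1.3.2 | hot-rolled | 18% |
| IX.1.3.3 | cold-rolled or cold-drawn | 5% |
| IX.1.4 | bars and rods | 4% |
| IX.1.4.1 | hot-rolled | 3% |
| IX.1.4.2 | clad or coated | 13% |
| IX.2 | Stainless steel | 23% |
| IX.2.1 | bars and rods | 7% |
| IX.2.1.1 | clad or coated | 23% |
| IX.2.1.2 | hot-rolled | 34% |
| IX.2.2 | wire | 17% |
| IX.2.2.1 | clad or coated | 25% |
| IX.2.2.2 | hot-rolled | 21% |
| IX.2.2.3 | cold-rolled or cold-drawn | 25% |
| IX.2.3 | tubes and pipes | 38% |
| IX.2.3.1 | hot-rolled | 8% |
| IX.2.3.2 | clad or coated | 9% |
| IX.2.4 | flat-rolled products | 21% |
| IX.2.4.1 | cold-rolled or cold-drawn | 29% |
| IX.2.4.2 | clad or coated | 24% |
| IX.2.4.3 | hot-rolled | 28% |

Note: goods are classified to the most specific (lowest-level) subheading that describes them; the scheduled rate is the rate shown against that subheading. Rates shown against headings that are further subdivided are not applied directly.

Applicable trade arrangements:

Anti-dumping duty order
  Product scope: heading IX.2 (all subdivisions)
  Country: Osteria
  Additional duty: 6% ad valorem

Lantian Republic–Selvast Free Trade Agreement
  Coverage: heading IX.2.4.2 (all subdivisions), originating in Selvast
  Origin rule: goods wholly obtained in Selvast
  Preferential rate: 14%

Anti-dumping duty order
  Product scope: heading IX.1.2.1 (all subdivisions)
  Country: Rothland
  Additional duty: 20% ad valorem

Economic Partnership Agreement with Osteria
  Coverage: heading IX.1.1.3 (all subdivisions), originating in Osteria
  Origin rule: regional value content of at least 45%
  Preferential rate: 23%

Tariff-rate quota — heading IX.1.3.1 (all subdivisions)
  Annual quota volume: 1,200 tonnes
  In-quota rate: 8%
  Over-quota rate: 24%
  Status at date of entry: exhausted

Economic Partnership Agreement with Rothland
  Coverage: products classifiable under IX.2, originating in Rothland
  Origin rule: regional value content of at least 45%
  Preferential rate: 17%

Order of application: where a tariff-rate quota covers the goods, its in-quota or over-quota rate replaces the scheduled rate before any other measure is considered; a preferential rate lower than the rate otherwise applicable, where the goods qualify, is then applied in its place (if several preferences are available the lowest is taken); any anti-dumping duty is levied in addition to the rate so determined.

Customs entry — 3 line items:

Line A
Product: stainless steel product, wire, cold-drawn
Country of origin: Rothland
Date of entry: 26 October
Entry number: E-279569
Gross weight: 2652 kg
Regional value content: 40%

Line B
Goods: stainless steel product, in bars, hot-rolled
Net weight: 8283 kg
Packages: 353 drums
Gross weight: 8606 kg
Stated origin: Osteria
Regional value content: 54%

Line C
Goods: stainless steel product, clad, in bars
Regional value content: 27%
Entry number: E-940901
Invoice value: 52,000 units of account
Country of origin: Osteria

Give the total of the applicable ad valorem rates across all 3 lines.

94%

Line A: stainless steel → IX.2; wire → IX.2.2; cold-drawn → IX.2.2.3. Scheduled 25%. Rothland agreement on IX.2: RVC < 45%. → 25%.
Line B: stainless steel → IX.2; in bars → IX.2.1; hot-rolled → IX.2.1.2. Scheduled 34%. Osteria agreement on IX.1.1.3: IX.2.1.2 not covered; anti-dumping (Osteria, IX.2): +6%; total 34% + 6% = 40%. → 40%.
Line C: stainless steel → IX.2; in bars → IX.2.1; clad → IX.2.1.1. Scheduled 23%. Osteria agreement on IX.1.1.3: IX.2.1.1 not covered; anti-dumping (Osteria, IX.2): +6%; total 23% + 6% = 29%. → 29%.
Sum: 25% + 40% + 29% = 94%.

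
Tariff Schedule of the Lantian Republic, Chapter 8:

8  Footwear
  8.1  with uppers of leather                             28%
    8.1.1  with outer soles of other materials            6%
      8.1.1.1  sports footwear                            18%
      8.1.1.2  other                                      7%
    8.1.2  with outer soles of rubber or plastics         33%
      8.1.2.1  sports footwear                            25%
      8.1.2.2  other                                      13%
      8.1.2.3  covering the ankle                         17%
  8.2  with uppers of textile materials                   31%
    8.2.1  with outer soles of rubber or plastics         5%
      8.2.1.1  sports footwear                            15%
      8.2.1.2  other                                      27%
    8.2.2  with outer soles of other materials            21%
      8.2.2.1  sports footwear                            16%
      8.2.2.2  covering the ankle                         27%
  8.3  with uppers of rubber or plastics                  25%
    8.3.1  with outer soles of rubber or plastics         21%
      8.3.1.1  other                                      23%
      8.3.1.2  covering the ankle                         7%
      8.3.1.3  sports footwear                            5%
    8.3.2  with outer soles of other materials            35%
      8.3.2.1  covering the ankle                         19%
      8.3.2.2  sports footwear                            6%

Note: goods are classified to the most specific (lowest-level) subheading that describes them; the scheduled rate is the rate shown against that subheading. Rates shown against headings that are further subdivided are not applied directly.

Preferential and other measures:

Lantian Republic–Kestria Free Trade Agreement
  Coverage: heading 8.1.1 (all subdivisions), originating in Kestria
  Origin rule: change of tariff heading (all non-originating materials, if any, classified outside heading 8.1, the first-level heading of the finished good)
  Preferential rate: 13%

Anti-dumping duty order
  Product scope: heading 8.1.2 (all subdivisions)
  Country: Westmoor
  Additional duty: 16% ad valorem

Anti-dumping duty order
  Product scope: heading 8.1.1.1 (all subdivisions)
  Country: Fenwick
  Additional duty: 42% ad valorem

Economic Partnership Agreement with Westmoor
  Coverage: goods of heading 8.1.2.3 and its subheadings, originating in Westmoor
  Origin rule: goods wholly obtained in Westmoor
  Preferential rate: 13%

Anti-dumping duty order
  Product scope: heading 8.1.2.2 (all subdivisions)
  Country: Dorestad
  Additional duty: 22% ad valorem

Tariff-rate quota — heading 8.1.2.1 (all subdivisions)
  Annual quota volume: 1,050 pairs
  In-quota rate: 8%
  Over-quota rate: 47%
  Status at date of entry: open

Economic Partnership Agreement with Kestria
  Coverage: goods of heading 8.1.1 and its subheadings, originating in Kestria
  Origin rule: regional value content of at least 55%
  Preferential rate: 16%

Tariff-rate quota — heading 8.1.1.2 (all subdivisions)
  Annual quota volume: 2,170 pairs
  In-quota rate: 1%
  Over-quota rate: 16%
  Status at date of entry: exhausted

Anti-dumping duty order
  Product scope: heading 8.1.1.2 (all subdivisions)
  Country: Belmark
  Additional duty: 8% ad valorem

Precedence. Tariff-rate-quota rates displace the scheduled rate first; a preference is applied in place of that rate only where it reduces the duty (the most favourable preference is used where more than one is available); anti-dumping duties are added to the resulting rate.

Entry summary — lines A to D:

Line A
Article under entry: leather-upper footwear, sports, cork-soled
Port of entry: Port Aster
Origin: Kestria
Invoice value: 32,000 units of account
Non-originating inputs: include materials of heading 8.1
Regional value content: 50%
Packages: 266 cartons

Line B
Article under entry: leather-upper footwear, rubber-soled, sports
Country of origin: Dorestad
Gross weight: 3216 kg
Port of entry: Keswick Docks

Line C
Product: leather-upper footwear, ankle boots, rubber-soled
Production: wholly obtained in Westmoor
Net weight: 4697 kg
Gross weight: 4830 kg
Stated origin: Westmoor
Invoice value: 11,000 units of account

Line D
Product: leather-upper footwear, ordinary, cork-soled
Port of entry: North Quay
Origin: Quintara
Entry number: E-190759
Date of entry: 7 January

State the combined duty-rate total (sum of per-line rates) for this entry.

71%

Line A: leather-upper → 8.1; cork-soled → 8.1.1; sports → 8.1.1.1. Scheduled 18%. Kestria agreement on 8.1.1: CTH not met; Kestria agreement on 8.1.1: RVC < 55%. → 18%.
Line B: leather-upper → 8.1; rubber-soled → 8.1.2; sports → 8.1.2.1. Scheduled 25%. quota on 8.1.2.1 open → in-quota 8%. → 8%.
Line C: leather-upper → 8.1; rubber-soled → 8.1.2; ankle boots → 8.1.2.3. Scheduled 17%. Westmoor agreement on 8.1.2.3: wholly obtained → 13% available; preferential 13%; anti-dumping (Westmoor, 8.1.2): +16%; total 13% + 16% = 29%. → 29%.
Line D: leather-upper → 8.1; cork-soled → 8.1.1; ordinary → 8.1.1.2. Scheduled 7%. quota on 8.1.1.2 exhausted → over-quota 16%. → 16%.
Sum: 18% + 8% + 29% + 16% = 71%.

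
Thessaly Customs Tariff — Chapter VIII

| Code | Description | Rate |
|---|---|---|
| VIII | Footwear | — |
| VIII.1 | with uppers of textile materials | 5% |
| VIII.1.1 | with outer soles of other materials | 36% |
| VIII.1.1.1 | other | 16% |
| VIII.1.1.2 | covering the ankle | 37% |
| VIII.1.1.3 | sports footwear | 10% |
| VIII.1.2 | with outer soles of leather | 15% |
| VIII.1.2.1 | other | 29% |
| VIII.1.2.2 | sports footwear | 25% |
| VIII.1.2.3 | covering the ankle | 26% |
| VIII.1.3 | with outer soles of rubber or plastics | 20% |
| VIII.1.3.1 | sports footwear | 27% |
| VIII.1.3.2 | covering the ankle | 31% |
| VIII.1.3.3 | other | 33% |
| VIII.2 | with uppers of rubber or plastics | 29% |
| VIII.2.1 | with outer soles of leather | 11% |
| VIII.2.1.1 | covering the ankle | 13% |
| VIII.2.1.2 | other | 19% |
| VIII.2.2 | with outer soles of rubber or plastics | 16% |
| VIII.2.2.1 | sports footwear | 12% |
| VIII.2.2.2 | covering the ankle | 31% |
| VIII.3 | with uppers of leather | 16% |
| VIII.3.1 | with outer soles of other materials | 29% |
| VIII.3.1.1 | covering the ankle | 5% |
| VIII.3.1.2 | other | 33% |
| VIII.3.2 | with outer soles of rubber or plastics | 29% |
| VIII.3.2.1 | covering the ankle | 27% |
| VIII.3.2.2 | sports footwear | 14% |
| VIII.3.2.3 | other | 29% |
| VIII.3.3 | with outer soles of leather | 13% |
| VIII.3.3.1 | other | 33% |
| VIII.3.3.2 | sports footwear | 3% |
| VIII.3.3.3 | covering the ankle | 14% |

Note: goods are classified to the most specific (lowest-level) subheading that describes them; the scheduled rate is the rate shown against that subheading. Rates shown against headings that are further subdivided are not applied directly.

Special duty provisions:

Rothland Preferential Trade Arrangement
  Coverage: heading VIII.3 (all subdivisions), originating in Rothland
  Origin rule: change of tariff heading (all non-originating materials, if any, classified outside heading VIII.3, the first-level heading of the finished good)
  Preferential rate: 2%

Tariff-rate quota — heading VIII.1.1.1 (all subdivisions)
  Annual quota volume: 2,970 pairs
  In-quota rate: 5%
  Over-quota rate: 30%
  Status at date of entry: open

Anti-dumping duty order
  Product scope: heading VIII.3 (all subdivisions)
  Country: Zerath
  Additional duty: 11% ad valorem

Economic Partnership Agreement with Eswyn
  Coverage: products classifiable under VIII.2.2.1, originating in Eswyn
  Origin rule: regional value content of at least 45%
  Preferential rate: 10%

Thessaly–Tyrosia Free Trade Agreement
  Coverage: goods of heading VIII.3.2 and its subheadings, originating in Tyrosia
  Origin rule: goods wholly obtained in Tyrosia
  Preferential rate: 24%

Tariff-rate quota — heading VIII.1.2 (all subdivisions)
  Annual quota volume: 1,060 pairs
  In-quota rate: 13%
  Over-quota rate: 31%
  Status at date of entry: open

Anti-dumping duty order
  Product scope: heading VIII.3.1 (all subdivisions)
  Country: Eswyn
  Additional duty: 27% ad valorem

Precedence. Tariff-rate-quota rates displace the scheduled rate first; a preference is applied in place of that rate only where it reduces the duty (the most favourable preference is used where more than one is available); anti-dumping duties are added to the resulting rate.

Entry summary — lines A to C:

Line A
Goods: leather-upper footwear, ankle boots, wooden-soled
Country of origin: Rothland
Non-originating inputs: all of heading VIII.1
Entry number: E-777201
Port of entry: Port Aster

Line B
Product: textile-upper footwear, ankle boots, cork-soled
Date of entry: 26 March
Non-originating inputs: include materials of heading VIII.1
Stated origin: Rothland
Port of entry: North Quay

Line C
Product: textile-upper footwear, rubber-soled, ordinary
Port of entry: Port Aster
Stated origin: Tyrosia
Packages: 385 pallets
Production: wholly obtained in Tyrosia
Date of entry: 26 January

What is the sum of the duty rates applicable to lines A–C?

Line A: leather-upper → VIII.3; wooden-soled → VIII.3.1; ankle boots → VIII.3.1.1. Scheduled 5%. Rothland agreement on VIII.3: CTH met → 2% available; preferential 2%. → 2%.
Line B: textile-upper → VIII.1; cork-soled → VIII.1.1; ankle boots → VIII.1.1.2. Scheduled 37%. Rothland agreement on VIII.3: VIII.1.1.2 not covered. → 37%.
Line C: textile-upper → VIII.1; rubber-soled → VIII.1.3; ordinary → VIII.1.3.3. Scheduled 33%. Tyrosia agreement on VIII.3.2: VIII.1.3.3 not covered. → 33%.
Sum: 2% + 37% + 33% = 72%.

72%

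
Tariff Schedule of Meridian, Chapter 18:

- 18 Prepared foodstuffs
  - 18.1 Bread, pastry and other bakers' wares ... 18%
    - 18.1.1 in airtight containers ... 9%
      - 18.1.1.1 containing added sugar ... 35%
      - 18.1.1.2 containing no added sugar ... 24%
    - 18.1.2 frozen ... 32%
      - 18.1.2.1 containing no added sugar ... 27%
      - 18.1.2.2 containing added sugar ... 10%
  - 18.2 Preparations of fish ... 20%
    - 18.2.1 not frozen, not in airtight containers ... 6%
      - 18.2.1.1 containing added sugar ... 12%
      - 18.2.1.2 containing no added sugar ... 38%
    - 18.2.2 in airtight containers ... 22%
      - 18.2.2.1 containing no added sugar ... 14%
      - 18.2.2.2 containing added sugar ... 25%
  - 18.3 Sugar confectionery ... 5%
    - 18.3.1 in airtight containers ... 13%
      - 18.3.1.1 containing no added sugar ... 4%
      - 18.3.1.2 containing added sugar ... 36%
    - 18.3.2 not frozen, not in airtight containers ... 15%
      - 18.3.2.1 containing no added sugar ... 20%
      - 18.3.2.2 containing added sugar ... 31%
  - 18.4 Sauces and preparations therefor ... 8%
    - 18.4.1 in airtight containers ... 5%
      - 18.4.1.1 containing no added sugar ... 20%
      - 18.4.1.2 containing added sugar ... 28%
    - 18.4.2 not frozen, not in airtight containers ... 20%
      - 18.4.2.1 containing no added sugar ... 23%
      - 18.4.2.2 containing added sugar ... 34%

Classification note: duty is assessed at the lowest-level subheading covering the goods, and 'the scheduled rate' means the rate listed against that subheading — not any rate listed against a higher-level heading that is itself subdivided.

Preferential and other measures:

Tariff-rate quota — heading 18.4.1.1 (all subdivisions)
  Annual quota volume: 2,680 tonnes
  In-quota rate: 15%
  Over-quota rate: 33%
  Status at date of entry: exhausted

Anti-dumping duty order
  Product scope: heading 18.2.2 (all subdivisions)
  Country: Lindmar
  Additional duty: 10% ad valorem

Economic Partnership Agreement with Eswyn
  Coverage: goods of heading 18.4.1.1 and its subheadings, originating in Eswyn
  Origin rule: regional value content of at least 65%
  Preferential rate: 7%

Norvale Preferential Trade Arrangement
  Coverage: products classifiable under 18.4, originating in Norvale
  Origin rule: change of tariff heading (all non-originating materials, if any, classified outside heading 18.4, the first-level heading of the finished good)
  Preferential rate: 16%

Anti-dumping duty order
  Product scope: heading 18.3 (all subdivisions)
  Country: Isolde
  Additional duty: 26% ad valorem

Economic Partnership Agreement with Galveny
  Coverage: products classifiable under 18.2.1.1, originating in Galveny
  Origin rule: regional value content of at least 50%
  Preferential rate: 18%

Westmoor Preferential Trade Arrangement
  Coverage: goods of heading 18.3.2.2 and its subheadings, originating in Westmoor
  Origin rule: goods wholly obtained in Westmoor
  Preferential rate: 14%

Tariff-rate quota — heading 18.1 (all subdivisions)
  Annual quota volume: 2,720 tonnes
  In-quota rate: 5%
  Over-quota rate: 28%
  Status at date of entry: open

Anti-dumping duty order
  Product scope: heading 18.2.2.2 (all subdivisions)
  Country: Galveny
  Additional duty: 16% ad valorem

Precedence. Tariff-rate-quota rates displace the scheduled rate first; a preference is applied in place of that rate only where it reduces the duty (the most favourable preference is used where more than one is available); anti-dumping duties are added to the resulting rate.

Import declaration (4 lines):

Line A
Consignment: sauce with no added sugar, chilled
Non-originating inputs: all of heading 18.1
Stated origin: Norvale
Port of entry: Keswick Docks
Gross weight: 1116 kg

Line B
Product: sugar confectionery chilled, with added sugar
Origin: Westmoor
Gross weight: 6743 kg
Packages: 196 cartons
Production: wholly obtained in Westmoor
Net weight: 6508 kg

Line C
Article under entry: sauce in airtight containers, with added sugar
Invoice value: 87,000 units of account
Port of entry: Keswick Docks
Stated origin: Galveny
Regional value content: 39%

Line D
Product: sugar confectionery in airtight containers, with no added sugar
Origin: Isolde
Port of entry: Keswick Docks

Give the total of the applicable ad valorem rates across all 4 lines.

88%

Line A: sauce → 18.4; chilled → 18.4.2; with no added sugar → 18.4.2.1. Scheduled 23%. Norvale agreement on 18.4: CTH met → 16% available; preferential 16%. → 16%.
Line B: sugar confectionery → 18.3; chilled → 18.3.2; with added sugar → 18.3.2.2. Scheduled 31%. Westmoor agreement on 18.3.2.2: wholly obtained → 14% available; preferential 14%. → 14%.
Line C: sauce → 18.4; in airtight containers → 18.4.1; with added sugar → 18.4.1.2. Scheduled 28%. Galveny agreement on 18.2.1.1: 18.4.1.2 not covered. → 28%.
Line D: sugar confectionery → 18.3; in airtight containers → 18.3.1; with no added sugar → 18.3.1.1. Scheduled 4%. anti-dumping (Isolde, 18.3): +26%; total 4% + 26% = 30%. → 30%.
Sum: 16% + 14% + 28% + 30% = 88%.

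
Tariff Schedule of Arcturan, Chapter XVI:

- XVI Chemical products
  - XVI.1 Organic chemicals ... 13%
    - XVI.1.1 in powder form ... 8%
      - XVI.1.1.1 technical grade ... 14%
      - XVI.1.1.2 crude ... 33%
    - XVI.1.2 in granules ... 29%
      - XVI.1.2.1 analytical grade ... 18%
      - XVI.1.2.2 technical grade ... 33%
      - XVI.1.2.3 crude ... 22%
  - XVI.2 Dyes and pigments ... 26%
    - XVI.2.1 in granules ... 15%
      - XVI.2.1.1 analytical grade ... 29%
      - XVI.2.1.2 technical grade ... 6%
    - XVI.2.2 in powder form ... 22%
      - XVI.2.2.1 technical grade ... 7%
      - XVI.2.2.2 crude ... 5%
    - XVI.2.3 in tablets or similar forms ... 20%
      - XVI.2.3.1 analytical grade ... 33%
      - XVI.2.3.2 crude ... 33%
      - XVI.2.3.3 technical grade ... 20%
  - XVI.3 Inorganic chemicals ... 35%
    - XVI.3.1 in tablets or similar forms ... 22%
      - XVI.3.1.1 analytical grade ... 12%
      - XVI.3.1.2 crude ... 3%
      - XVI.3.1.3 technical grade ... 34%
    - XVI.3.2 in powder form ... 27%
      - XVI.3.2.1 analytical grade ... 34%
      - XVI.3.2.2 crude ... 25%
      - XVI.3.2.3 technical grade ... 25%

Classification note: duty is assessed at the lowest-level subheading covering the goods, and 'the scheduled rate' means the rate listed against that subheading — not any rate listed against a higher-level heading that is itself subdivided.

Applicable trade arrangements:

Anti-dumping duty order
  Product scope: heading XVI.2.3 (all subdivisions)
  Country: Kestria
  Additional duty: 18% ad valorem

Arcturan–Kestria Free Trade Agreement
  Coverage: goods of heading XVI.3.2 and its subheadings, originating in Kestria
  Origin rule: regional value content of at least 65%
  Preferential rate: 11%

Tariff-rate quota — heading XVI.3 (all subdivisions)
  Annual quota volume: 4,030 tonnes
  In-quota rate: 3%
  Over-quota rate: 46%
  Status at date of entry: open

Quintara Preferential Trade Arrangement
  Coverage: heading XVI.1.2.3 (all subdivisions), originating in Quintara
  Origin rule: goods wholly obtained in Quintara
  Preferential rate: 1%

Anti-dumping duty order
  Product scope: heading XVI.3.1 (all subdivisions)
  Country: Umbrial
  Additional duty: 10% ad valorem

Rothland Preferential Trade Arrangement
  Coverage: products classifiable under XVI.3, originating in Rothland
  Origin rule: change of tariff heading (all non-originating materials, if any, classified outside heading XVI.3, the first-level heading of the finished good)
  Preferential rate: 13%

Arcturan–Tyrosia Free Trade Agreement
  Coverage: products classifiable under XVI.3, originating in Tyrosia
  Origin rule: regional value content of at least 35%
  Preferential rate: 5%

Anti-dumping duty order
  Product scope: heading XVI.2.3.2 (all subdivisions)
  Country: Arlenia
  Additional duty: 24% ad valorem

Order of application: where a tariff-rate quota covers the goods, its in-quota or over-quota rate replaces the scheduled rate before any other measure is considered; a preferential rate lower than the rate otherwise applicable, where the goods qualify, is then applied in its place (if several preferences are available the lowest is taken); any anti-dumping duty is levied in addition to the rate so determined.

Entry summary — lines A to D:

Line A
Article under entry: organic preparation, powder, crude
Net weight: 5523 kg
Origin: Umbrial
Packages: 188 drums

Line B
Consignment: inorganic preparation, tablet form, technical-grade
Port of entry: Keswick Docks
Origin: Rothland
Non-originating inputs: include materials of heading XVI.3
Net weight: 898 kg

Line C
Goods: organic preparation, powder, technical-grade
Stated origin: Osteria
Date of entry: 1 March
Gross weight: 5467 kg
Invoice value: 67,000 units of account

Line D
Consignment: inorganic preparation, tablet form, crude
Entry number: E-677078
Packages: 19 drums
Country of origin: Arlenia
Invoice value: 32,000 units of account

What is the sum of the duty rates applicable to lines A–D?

53%

Line A: organic → XVI.1; powder → XVI.1.1; crude → XVI.1.1.2. Scheduled 33%. No special measure applies. → 33%.
Line B: inorganic → XVI.3; tablet form → XVI.3.1; technical-grade → XVI.3.1.3. Scheduled 34%. quota on XVI.3 open → in-quota 3%; Rothland agreement on XVI.3: CTH not met. → 3%.
Line C: organic → XVI.1; powder → XVI.1.1; technical-grade → XVI.1.1.1. Scheduled 14%. No special measure applies. → 14%.
Line D: inorganic → XVI.3; tablet form → XVI.3.1; crude → XVI.3.1.2. Scheduled 3%. quota on XVI.3 open → in-quota 3%. → 3%.
Sum: 33% + 3% + 14% + 3% = 53%.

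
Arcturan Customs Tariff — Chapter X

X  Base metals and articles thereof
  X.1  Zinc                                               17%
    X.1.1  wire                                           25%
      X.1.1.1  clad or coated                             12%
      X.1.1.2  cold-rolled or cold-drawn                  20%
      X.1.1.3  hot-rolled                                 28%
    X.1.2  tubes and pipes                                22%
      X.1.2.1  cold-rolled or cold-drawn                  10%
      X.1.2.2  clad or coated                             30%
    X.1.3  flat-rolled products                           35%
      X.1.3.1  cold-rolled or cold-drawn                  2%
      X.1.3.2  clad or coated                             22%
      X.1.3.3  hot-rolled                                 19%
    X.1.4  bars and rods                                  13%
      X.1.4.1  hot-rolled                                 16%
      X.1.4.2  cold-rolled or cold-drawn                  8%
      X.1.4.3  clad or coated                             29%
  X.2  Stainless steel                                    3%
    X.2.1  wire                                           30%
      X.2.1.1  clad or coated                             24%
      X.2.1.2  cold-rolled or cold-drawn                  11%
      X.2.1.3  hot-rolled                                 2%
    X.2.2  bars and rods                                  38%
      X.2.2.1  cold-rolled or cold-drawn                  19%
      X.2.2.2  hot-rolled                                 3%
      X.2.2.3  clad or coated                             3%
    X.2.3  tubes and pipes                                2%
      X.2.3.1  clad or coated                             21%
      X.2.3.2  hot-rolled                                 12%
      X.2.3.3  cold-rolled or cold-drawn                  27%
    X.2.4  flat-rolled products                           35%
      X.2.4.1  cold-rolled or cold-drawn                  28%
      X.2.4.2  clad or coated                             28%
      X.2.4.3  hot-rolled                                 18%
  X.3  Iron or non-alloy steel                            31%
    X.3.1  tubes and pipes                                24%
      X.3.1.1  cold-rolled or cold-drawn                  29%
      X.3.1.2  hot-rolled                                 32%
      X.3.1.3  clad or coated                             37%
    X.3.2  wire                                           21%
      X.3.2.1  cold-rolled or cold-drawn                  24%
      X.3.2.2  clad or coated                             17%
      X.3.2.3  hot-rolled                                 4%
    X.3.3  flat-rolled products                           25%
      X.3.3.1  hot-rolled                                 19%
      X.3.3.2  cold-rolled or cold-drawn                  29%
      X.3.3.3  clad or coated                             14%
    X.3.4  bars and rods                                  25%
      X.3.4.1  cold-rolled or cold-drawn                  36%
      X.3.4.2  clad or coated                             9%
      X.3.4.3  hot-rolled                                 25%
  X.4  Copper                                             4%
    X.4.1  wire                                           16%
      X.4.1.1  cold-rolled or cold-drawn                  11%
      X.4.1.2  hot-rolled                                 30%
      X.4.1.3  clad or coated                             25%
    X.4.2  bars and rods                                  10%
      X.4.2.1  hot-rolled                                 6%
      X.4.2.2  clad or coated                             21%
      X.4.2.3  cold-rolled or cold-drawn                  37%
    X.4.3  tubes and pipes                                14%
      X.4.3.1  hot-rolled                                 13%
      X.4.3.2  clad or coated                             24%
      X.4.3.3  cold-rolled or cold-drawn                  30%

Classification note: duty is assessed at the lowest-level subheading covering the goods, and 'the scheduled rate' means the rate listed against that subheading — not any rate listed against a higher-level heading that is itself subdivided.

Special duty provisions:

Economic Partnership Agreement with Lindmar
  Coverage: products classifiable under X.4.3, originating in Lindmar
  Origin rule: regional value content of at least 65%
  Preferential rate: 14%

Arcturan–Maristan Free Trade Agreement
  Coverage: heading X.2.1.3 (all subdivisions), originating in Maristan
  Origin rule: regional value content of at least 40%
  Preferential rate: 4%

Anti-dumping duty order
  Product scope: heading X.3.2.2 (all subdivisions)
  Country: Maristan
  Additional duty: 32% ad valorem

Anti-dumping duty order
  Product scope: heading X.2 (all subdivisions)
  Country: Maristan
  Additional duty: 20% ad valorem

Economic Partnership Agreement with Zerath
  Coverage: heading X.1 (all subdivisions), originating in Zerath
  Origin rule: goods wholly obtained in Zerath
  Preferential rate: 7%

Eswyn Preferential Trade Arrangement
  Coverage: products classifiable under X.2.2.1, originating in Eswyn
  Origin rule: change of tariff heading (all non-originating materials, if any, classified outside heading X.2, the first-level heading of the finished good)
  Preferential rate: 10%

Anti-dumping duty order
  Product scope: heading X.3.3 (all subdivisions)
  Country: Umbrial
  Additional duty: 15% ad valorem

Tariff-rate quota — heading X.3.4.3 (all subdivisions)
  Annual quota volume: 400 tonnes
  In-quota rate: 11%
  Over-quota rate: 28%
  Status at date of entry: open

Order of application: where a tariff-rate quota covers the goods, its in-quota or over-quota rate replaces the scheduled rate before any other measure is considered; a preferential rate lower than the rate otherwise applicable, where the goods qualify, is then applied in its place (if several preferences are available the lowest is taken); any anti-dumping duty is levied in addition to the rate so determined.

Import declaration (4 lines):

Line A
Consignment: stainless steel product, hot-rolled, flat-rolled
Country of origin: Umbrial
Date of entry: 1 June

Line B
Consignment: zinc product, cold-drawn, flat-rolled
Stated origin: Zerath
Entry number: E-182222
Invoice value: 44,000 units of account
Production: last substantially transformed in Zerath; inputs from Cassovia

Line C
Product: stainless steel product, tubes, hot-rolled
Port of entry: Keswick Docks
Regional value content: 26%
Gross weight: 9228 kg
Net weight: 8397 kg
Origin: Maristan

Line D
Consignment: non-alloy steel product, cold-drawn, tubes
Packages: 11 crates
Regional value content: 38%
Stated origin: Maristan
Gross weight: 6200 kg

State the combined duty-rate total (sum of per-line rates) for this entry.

Line A: stainless steel → X.2; flat-rolled → X.2.4; hot-rolled → X.2.4.3. Scheduled 18%. No special measure applies. → 18%.
Line B: zinc → X.1; flat-rolled → X.1.3; cold-drawn → X.1.3.1. Scheduled 2%. Zerath agreement on X.1: not wholly obtained. → 2%.
Line C: stainless steel → X.2; tubes → X.2.3; hot-rolled → X.2.3.2. Scheduled 12%. Maristan agreement on X.2.1.3: X.2.3.2 not covered; anti-dumping (Maristan, X.2): +20%; total 12% + 20% = 32%. → 32%.
Line D: non-alloy steel → X.3; tubes → X.3.1; cold-drawn → X.3.1.1. Scheduled 29%. Maristan agreement on X.2.1.3: X.3.1.1 not covered. → 29%.
Sum: 18% + 2% + 32% + 29% = 81%.

81%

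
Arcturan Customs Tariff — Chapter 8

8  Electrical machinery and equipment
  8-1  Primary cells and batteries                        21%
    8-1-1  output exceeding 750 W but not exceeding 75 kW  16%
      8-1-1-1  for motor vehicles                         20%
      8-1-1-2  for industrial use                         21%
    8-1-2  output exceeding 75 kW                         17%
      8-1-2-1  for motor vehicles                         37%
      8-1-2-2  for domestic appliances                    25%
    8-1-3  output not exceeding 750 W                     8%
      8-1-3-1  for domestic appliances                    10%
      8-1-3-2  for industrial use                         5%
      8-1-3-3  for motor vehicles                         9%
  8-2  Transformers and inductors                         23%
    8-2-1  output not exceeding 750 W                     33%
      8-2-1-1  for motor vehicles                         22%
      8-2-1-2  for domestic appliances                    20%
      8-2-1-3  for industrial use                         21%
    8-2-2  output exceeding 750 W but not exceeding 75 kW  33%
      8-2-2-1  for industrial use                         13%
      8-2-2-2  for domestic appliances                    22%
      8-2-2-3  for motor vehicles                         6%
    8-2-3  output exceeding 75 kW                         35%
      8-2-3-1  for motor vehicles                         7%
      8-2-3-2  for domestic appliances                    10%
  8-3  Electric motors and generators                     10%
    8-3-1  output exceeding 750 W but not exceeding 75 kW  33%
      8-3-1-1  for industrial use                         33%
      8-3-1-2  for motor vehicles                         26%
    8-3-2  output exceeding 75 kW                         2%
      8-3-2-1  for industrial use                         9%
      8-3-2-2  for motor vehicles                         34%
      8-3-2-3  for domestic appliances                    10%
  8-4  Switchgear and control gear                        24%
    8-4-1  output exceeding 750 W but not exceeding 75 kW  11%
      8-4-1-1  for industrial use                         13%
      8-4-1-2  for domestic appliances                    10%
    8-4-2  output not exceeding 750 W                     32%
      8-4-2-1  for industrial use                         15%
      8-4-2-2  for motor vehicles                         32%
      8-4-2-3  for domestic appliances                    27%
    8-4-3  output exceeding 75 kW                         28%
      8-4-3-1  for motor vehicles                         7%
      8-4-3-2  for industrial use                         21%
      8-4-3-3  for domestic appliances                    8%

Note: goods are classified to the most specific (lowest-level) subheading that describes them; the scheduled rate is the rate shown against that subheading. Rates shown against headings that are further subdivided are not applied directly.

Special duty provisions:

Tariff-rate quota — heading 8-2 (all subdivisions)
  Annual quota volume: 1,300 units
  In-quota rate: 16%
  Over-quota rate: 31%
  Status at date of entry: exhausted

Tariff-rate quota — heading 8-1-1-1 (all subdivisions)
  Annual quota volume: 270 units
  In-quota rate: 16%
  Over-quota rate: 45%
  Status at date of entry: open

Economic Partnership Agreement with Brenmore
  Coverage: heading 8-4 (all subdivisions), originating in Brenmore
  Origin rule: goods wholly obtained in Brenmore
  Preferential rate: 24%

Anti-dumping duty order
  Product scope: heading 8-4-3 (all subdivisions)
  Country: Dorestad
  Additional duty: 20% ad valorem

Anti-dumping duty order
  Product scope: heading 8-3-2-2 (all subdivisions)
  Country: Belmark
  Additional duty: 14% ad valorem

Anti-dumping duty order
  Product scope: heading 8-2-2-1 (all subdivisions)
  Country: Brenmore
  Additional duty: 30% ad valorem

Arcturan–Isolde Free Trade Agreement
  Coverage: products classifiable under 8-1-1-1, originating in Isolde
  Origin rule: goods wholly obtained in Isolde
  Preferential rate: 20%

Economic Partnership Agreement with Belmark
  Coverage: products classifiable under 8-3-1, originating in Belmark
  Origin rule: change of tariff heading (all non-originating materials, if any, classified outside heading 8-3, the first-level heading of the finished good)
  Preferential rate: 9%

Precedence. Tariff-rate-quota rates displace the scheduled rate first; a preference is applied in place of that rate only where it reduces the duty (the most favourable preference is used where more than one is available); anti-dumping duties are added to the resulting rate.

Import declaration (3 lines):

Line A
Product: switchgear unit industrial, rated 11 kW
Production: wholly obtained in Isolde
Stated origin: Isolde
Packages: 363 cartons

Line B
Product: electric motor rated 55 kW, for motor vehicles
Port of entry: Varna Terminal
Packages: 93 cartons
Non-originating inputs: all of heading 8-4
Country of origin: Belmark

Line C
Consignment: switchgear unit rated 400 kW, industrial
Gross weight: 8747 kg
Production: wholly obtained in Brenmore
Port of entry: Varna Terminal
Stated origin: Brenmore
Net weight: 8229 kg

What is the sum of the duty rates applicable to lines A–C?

43%

Line A: switchgear unit → 8-4; rated 11 kW → 8-4-1; industrial → 8-4-1-1. Scheduled 13%. Isolde agreement on 8-1-1-1: 8-4-1-1 not covered. → 13%.
Line B: electric motor → 8-3; rated 55 kW → 8-3-1; for motor vehicles → 8-3-1-2. Scheduled 26%. Belmark agreement on 8-3-1: CTH met → 9% available; preferential 9%. → 9%.
Line C: switchgear unit → 8-4; rated 400 kW → 8-4-3; industrial → 8-4-3-2. Scheduled 21%. Brenmore agreement on 8-4: wholly obtained → 24% available; preference 24% not lower than 21% → no reduction. → 21%.
Sum: 13% + 9% + 21% = 43%.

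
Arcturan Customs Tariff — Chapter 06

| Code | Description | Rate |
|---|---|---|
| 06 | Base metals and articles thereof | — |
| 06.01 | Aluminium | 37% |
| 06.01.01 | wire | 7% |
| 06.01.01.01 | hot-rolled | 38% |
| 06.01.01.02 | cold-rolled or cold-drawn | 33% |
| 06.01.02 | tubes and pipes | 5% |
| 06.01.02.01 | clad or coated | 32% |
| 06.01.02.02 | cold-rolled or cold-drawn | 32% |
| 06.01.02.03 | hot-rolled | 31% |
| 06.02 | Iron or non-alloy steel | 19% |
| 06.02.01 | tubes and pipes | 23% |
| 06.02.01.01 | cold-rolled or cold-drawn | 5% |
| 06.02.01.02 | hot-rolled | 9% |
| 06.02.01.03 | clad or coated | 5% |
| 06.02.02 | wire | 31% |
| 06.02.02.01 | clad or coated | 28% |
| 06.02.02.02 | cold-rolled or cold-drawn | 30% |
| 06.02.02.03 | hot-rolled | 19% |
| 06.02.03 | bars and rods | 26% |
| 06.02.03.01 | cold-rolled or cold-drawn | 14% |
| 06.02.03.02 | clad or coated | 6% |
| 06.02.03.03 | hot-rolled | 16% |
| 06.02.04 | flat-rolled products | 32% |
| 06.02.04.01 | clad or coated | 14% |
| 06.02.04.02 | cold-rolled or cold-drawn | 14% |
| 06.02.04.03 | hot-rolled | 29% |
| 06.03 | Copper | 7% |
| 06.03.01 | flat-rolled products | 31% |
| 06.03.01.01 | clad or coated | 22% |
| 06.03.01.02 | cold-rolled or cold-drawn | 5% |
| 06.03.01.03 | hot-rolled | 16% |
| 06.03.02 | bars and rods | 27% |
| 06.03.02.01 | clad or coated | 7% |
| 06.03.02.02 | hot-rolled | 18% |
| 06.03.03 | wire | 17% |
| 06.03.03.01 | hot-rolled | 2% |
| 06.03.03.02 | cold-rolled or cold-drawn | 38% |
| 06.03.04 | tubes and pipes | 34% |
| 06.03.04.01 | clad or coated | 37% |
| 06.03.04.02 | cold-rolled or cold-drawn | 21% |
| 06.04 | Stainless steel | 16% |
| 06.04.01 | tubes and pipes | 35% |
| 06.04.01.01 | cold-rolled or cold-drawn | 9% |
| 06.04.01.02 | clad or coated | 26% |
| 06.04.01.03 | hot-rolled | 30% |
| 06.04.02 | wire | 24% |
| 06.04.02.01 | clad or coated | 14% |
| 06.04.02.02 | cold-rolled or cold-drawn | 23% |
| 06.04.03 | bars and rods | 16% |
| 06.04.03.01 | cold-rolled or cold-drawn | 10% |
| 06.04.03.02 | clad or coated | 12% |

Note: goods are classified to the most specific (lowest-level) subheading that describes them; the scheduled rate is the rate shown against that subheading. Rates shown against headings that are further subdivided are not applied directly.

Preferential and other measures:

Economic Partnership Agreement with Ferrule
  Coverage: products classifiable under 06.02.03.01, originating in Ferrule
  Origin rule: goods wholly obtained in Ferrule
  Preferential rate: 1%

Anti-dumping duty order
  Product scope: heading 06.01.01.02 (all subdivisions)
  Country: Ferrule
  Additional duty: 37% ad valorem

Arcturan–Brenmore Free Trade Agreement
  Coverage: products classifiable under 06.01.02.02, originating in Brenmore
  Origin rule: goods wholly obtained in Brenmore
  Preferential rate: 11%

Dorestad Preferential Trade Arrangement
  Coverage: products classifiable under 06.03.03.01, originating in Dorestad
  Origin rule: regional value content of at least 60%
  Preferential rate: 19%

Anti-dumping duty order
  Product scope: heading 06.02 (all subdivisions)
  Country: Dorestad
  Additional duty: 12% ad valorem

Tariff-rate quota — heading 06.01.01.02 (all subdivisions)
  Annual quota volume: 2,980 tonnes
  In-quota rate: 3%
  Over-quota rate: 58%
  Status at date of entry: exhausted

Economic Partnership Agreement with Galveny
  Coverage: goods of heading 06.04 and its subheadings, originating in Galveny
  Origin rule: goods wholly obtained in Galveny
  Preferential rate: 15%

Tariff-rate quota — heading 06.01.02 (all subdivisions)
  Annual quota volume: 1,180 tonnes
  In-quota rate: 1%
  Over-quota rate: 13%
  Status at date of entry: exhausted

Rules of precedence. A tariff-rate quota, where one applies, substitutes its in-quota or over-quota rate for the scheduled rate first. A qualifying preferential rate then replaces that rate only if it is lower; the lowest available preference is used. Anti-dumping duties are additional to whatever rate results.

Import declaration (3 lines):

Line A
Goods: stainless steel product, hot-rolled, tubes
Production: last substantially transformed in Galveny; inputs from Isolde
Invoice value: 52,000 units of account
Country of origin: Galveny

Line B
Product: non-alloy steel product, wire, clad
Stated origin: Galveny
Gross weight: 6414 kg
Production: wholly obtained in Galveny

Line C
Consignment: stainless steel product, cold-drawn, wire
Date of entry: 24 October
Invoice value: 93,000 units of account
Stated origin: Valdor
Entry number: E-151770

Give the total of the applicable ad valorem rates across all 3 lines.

81%

Line A: stainless steel → 06.04; tubes → 06.04.01; hot-rolled → 06.04.01.03. Scheduled 30%. Galveny agreement on 06.04: not wholly obtained. → 30%.
Line B: non-alloy steel → 06.02; wire → 06.02.02; clad → 06.02.02.01. Scheduled 28%. Galveny agreement on 06.04: 06.02.02.01 not covered. → 28%.
Line C: stainless steel → 06.04; wire → 06.04.02; cold-drawn → 06.04.02.02. Scheduled 23%. No special measure applies. → 23%.
Sum: 30% + 28% + 23% = 81%.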